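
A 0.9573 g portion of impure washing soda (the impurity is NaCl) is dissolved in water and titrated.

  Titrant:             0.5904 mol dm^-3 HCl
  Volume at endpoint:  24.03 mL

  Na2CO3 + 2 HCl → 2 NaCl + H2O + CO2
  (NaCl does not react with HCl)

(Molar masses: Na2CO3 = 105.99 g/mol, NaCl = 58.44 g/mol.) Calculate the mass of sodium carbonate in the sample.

n(HCl) = 0.02403 × 0.5904 = 0.01419 mol
Let x = n(Na2CO3), y = n(NaCl).
Titrant: 2x = 0.01419;  mass: 105.99x + 58.44y = 0.9573
Solving, x = 7.094 × 10^-3 mol, y = 3.515 × 10^-3 mol
mass of Na2CO3 = 7.094 × 10^-3 × 105.99 = 0.7519 g

0.7519 g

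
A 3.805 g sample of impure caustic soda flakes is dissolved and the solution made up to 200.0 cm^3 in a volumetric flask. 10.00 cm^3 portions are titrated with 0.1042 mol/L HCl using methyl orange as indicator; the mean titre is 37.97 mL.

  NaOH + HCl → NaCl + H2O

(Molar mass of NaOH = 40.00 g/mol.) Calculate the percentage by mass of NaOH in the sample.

83.18 %

n(HCl) per titration = 0.03797 × 0.1042 = 3.956 × 10^-3 mol
n(NaOH) in each aliquot = 3.956 × 10^-3 mol (1:1 ratio)
n(NaOH) in the whole flask = 3.956 × 10^-3 × 200.0/10.00 = 0.07913 mol
mass of NaOH = 0.07913 × 40.00 = 3.165 g
% NaOH = 3.165 / 3.805 × 100 = 83.18 %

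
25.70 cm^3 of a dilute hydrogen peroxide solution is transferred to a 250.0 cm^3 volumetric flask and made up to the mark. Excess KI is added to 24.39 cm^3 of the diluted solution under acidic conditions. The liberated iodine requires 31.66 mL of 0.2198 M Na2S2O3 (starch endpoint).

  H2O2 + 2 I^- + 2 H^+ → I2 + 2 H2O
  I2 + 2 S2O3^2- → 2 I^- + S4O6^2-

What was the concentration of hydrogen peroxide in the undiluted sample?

1.388 M

n(S2O3^2-) = 0.03166 × 0.2198 = 6.959 × 10^-3 mol
n(I2) = n(S2O3^2-)/2 = 3.479 × 10^-3 mol
n(H2O2) in the aliquot = 3.479 × 10^-3 mol (1:1 ratio)
[H2O2]_dilute = 3.479 × 10^-3 / 0.02439 = 0.1427 mol/L
[H2O2]_original = 0.1427 × 250.0/25.70 = 1.388 mol/L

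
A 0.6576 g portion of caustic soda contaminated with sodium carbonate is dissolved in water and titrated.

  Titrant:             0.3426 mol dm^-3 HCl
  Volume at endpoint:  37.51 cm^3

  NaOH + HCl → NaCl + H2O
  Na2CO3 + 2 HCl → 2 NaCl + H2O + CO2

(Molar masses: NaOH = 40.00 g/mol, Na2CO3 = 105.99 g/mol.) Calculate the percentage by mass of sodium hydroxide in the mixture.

10.97 %

n(HCl) = 0.03751 × 0.3426 = 0.01285 mol
Let x = n(NaOH), y = n(Na2CO3).
Titrant: 1x + 2y = 0.01285;  mass: 40.00x + 105.99y = 0.6576
Solving, x = 1.803 × 10^-3 mol, y = 5.524 × 10^-3 mol
mass of NaOH = 1.803 × 10^-3 × 40.00 = 0.07213 g
% NaOH = 0.07213 / 0.6576 × 100 = 10.97 %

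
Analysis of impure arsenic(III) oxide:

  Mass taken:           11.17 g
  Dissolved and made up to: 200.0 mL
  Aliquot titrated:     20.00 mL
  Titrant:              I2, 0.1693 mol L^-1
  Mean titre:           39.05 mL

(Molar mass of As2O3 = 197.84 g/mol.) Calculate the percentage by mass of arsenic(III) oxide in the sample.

As2O3 + 2 I2 + 2 H2O → As2O5 + 4 HI
n(I2) per titration = 0.03905 × 0.1693 = 6.611 × 10^-3 mol
From the 1:2 ratio, n(As2O3) in each aliquot = 1/2 × 6.611 × 10^-3 = 3.306 × 10^-3 mol
n(As2O3) in the whole flask = 3.306 × 10^-3 × 200.0/20.00 = 0.03306 mol
mass of As2O3 = 0.03306 × 197.84 = 6.540 g
% As2O3 = 6.540 / 11.17 × 100 = 58.55 %

58.55 %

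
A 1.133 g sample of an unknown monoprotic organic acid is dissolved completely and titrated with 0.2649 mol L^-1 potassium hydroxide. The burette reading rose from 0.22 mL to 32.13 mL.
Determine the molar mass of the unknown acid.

n(KOH) = 0.03191 L × 0.2649 mol/L = 8.453 × 10^-3 mol
n(HA) = 8.453 × 10^-3 mol (1:1 ratio)
M = m / n = 1.133 g / 8.453 × 10^-3 mol = 134.0 g/mol

134.0 g/mol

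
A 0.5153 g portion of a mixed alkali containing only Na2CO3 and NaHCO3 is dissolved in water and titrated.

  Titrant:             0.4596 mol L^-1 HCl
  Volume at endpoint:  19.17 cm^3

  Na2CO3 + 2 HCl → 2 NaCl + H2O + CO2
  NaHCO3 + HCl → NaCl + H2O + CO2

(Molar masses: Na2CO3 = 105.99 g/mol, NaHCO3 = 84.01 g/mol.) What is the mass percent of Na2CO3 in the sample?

n(HCl) = 0.01917 × 0.4596 = 8.811 × 10^-3 mol
Let x = n(Na2CO3), y = n(NaHCO3).
Titrant: 2x + 1y = 8.811 × 10^-3;  mass: 105.99x + 84.01y = 0.5153
Solving, x = 3.625 × 10^-3 mol, y = 1.560 × 10^-3 mol
mass of Na2CO3 = 3.625 × 10^-3 × 105.99 = 0.3842 g
% Na2CO3 = 0.3842 / 0.5153 × 100 = 74.57 %

74.57 %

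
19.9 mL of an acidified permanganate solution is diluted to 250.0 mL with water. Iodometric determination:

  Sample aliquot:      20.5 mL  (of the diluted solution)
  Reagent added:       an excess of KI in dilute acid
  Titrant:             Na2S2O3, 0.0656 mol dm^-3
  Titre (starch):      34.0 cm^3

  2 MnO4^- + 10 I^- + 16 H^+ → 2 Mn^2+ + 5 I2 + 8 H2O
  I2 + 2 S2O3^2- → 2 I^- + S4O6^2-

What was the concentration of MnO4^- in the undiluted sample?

n(S2O3^2-) = 0.0340 × 0.0656 = 2.23 × 10^-3 mol
n(I2) = n(S2O3^2-)/2 = 1.12 × 10^-3 mol
From the 2:5 ratio, n(MnO4^-) in the aliquot = 2/5 × 1.12 × 10^-3 = 4.46 × 10^-4 mol
[MnO4^-]_dilute = 4.46 × 10^-4 / 0.0205 = 0.0218 mol/L
[MnO4^-]_original = 0.0218 × 250.0/19.9 = 0.273 mol/L

0.273 mol/L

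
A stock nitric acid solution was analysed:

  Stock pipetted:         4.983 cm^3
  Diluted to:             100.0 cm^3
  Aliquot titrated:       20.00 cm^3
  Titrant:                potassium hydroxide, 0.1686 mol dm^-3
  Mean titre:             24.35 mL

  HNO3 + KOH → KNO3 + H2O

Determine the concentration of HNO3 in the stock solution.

4.119 mol/L

n(KOH) = 0.02435 × 0.1686 = 4.105 × 10^-3 mol
n(HNO3) in the aliquot = 4.105 × 10^-3 mol (1:1 ratio)
[HNO3]_dilute = 4.105 × 10^-3 / 0.02000 = 0.2053 mol/L
Dilution factor = 100.0 / 4.983 = 20.07
[HNO3]_stock = 0.2053 × 20.07 = 4.119 mol/L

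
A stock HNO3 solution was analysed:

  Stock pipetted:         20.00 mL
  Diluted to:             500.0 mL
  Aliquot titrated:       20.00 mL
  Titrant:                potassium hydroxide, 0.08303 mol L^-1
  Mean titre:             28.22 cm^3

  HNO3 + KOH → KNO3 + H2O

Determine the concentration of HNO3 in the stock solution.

2.929 mol/L

n(KOH) = 0.02822 × 0.08303 = 2.343 × 10^-3 mol
n(HNO3) in the aliquot = 2.343 × 10^-3 mol (1:1 ratio)
[HNO3]_dilute = 2.343 × 10^-3 / 0.02000 = 0.1172 mol/L
Dilution factor = 500.0 / 20.00 = 25.00
[HNO3]_stock = 0.1172 × 25.00 = 2.929 mol/L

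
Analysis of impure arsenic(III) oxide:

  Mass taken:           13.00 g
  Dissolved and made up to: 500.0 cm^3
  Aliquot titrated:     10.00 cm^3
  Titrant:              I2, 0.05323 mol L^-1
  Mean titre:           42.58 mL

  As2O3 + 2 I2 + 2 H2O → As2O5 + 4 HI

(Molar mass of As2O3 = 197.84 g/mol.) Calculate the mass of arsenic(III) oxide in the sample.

11.21 g

n(I2) per titration = 0.04258 × 0.05323 = 2.267 × 10^-3 mol
From the 1:2 ratio, n(As2O3) in each aliquot = 1/2 × 2.267 × 10^-3 = 1.133 × 10^-3 mol
n(As2O3) in the whole flask = 1.133 × 10^-3 × 500.0/10.00 = 0.05666 mol
mass of As2O3 = 0.05666 × 197.84 = 11.21 g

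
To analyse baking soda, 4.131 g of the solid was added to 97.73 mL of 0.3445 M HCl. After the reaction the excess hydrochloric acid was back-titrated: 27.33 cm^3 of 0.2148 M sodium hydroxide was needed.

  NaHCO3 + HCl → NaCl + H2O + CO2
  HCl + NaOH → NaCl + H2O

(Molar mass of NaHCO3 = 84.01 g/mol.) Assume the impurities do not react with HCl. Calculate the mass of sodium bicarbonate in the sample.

2.335 g

n(HCl) added = 0.09773 × 0.3445 = 0.03367 mol
n(NaOH) used in back-titration = 0.02733 × 0.2148 = 5.870 × 10^-3 mol
n(HCl) left over = 5.870 × 10^-3 mol (1:1 ratio)
n(HCl) consumed by analyte = 0.03367 − 5.870 × 10^-3 = 0.02780 mol
n(NaHCO3) = 0.02780 mol (1:1 ratio)
mass of NaHCO3 = 0.02780 × 84.01 = 2.335 g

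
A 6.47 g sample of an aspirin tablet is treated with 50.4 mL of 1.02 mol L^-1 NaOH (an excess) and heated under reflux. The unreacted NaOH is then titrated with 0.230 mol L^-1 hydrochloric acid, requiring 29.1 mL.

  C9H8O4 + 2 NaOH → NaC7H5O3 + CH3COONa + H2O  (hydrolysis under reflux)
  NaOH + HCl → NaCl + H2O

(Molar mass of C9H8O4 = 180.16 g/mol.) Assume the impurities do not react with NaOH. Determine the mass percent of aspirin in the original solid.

62.3 %

n(NaOH) added = 0.0504 × 1.02 = 0.0514 mol
n(HCl) used in back-titration = 0.0291 × 0.230 = 6.69 × 10^-3 mol
n(NaOH) left over = 6.69 × 10^-3 mol (1:1 ratio)
n(NaOH) consumed by analyte = 0.0514 − 6.69 × 10^-3 = 0.0447 mol
From the 1:2 ratio, n(C9H8O4) = 1/2 × 0.0447 = 0.0224 mol
mass of C9H8O4 = 0.0224 × 180.16 = 4.03 g
% C9H8O4 = 4.03 / 6.47 × 100 = 62.3 %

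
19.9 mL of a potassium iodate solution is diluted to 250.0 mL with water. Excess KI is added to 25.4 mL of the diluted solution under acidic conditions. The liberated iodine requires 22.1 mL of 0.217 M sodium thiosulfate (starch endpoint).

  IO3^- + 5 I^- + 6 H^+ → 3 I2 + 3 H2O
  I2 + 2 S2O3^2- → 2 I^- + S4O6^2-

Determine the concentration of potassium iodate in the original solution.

n(S2O3^2-) = 0.0221 × 0.217 = 4.80 × 10^-3 mol
n(I2) = n(S2O3^2-)/2 = 2.40 × 10^-3 mol
From the 1:3 ratio, n(IO3^-) in the aliquot = 1/3 × 2.40 × 10^-3 = 7.99 × 10^-4 mol
[IO3^-]_dilute = 7.99 × 10^-4 / 0.0254 = 0.0315 mol/L
[IO3^-]_original = 0.0315 × 250.0/19.9 = 0.395 mol/L

0.395 M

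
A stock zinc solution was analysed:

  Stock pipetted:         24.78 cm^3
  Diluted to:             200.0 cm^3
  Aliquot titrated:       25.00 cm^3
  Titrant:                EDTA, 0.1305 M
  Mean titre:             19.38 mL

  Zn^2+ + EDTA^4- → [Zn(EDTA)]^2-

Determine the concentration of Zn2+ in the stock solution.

0.8165 M

n(EDTA) = 0.01938 × 0.1305 = 2.529 × 10^-3 mol
n(Zn2+) in the aliquot = 2.529 × 10^-3 mol (1:1 ratio)
[Zn2+]_dilute = 2.529 × 10^-3 / 0.02500 = 0.1012 mol/L
Dilution factor = 200.0 / 24.78 = 8.071
[Zn2+]_stock = 0.1012 × 8.071 = 0.8165 mol/L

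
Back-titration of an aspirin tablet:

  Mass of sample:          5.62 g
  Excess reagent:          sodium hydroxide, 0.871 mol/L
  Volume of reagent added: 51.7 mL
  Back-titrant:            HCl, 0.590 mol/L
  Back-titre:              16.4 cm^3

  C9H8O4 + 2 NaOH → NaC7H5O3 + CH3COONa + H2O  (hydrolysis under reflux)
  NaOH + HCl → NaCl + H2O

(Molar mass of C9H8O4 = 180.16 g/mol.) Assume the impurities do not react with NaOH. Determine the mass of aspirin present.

n(NaOH) added = 0.0517 × 0.871 = 0.0450 mol
n(HCl) used in back-titration = 0.0164 × 0.590 = 9.68 × 10^-3 mol
n(NaOH) left over = 9.68 × 10^-3 mol (1:1 ratio)
n(NaOH) consumed by analyte = 0.0450 − 9.68 × 10^-3 = 0.0354 mol
From the 1:2 ratio, n(C9H8O4) = 1/2 × 0.0354 = 0.0177 mol
mass of C9H8O4 = 0.0177 × 180.16 = 3.18 g

3.18 g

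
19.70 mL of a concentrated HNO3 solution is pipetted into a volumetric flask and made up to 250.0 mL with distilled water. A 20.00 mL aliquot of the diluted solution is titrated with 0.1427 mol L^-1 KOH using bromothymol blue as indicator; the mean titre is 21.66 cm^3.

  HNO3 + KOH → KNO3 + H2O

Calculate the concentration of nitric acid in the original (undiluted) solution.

1.961 mol/L

n(KOH) = 0.02166 × 0.1427 = 3.091 × 10^-3 mol
n(HNO3) in the aliquot = 3.091 × 10^-3 mol (1:1 ratio)
[HNO3]_dilute = 3.091 × 10^-3 / 0.02000 = 0.1545 mol/L
Dilution factor = 250.0 / 19.70 = 12.69
[HNO3]_stock = 0.1545 × 12.69 = 1.961 mol/L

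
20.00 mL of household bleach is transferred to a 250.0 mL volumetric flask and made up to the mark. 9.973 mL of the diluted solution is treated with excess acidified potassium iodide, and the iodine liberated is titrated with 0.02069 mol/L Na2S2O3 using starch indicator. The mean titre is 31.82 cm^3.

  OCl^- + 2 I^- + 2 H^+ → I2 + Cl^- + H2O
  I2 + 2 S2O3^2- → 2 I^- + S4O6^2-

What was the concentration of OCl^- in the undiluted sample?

n(S2O3^2-) = 0.03182 × 0.02069 = 6.584 × 10^-4 mol
n(I2) = n(S2O3^2-)/2 = 3.292 × 10^-4 mol
n(OCl^-) in the aliquot = 3.292 × 10^-4 mol (1:1 ratio)
[OCl^-]_dilute = 3.292 × 10^-4 / 0.009973 = 0.03301 mol/L
[OCl^-]_original = 0.03301 × 250.0/20.00 = 0.4126 mol/L

0.4126 mol/L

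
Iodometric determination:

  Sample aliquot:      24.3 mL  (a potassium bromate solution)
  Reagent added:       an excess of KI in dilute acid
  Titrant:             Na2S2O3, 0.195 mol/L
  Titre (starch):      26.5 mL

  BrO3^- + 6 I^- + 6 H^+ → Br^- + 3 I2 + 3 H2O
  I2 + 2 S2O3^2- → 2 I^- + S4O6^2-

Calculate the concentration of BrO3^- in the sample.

0.0354 mol/L

n(S2O3^2-) = 0.0265 × 0.195 = 5.17 × 10^-3 mol
n(I2) = n(S2O3^2-)/2 = 2.58 × 10^-3 mol
From the 1:3 ratio, n(BrO3^-) in the aliquot = 1/3 × 2.58 × 10^-3 = 8.61 × 10^-4 mol
[BrO3^-] = 8.61 × 10^-4 / 0.0243 = 0.0354 mol/L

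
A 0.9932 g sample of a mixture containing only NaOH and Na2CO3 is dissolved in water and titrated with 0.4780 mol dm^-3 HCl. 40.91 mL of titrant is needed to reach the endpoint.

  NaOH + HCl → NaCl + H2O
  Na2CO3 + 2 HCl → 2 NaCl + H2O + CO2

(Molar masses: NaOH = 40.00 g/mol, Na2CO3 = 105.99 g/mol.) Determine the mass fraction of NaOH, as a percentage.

n(HCl) = 0.04091 × 0.4780 = 0.01955 mol
Let x = n(NaOH), y = n(Na2CO3).
Titrant: 1x + 2y = 0.01955;  mass: 40.00x + 105.99y = 0.9932
Solving, x = 3.318 × 10^-3 mol, y = 8.119 × 10^-3 mol
mass of NaOH = 3.318 × 10^-3 × 40.00 = 0.1327 g
% NaOH = 0.1327 / 0.9932 × 100 = 13.36 %

13.36 %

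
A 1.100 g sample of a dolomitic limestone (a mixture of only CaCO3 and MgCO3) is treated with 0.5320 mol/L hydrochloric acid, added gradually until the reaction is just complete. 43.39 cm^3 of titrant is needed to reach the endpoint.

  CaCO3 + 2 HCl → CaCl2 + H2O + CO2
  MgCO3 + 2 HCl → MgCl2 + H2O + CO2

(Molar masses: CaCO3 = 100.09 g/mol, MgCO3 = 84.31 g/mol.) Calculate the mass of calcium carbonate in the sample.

0.8050 g

n(HCl) = 0.04339 × 0.5320 = 0.02308 mol
Let x = n(CaCO3), y = n(MgCO3).
Titrant: 2x + 2y = 0.02308;  mass: 100.09x + 84.31y = 1.100
Solving, x = 8.043 × 10^-3 mol, y = 3.499 × 10^-3 mol
mass of CaCO3 = 8.043 × 10^-3 × 100.09 = 0.8050 g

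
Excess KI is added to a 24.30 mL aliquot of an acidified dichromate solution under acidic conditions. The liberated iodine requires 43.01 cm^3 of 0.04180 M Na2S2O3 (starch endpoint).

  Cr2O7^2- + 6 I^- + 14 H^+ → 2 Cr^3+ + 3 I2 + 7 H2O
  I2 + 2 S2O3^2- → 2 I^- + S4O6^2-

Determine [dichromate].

0.01233 M

n(S2O3^2-) = 0.04301 × 0.04180 = 1.798 × 10^-3 mol
n(I2) = n(S2O3^2-)/2 = 8.989 × 10^-4 mol
From the 1:3 ratio, n(Cr2O7^2-) in the aliquot = 1/3 × 8.989 × 10^-4 = 2.996 × 10^-4 mol
[Cr2O7^2-] = 2.996 × 10^-4 / 0.02430 = 0.01233 mol/L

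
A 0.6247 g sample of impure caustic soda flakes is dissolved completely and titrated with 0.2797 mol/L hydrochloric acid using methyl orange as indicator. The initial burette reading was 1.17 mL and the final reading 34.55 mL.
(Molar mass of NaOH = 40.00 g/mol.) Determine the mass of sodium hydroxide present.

0.3735 g

NaOH + HCl → NaCl + H2O
n(HCl) = 0.03338 L × 0.2797 mol/L = 9.336 × 10^-3 mol
n(NaOH) = 9.336 × 10^-3 mol (1:1 ratio)
mass of NaOH = 9.336 × 10^-3 × 40.00 g/mol = 0.3735 g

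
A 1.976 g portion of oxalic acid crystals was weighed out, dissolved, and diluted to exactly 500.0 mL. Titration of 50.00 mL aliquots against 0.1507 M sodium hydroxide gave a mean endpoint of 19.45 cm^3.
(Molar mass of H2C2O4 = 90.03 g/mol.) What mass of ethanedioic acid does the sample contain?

1.319 g

H2C2O4 + 2 NaOH → Na2C2O4 + 2 H2O
n(NaOH) per titration = 0.01945 × 0.1507 = 2.931 × 10^-3 mol
From the 1:2 ratio, n(H2C2O4) in each aliquot = 1/2 × 2.931 × 10^-3 = 1.466 × 10^-3 mol
n(H2C2O4) in the whole flask = 1.466 × 10^-3 × 500.0/50.00 = 0.01466 mol
mass of H2C2O4 = 0.01466 × 90.03 = 1.319 g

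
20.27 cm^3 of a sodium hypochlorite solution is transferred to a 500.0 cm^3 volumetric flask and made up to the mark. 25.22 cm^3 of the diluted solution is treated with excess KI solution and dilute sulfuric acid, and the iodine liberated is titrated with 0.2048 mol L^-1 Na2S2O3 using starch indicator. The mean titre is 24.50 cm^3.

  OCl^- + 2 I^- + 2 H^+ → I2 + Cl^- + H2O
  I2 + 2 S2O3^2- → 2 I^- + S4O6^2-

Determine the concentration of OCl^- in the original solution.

2.454 mol/L

n(S2O3^2-) = 0.02450 × 0.2048 = 5.018 × 10^-3 mol
n(I2) = n(S2O3^2-)/2 = 2.509 × 10^-3 mol
n(OCl^-) in the aliquot = 2.509 × 10^-3 mol (1:1 ratio)
[OCl^-]_dilute = 2.509 × 10^-3 / 0.02522 = 0.09948 mol/L
[OCl^-]_original = 0.09948 × 500.0/20.27 = 2.454 mol/L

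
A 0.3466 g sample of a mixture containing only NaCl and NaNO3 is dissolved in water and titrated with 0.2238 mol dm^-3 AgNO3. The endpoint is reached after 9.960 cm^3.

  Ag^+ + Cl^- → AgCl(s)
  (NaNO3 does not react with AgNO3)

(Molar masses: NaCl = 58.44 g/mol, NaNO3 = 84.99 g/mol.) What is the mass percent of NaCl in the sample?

37.58 %

n(AgNO3) = 0.009960 × 0.2238 = 2.229 × 10^-3 mol
Let x = n(NaCl), y = n(NaNO3).
Titrant: 1x = 2.229 × 10^-3;  mass: 58.44x + 84.99y = 0.3466
Solving, x = 2.229 × 10^-3 mol, y = 2.545 × 10^-3 mol
mass of NaCl = 2.229 × 10^-3 × 58.44 = 0.1303 g
% NaCl = 0.1303 / 0.3466 × 100 = 37.58 %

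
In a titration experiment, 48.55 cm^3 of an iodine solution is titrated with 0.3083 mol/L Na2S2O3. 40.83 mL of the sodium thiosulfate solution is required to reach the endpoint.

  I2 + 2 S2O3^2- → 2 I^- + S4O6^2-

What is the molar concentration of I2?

n(Na2S2O3) = 0.04083 L × 0.3083 mol/L = 0.01259 mol
From the 1:2 mole ratio, n(I2) = 1/2 × 0.01259 = 6.294 × 10^-3 mol
[I2] = 6.294 × 10^-3 mol / 0.04855 L = 0.1296 mol/L

0.1296 mol/L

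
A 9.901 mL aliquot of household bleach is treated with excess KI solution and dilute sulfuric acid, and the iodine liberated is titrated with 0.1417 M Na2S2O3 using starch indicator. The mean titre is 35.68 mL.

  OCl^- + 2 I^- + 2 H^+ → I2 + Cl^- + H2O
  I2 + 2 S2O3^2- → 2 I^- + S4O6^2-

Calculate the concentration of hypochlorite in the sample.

0.2553 M

n(S2O3^2-) = 0.03568 × 0.1417 = 5.056 × 10^-3 mol
n(I2) = n(S2O3^2-)/2 = 2.528 × 10^-3 mol
n(OCl^-) in the aliquot = 2.528 × 10^-3 mol (1:1 ratio)
[OCl^-] = 2.528 × 10^-3 / 0.009901 = 0.2553 mol/L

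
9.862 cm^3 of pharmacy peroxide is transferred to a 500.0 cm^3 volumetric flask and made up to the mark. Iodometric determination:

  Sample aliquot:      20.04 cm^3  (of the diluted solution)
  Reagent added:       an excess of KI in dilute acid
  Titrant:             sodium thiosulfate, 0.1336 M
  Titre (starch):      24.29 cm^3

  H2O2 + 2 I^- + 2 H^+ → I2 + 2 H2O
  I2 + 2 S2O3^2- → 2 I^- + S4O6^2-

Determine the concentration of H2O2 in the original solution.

n(S2O3^2-) = 0.02429 × 0.1336 = 3.245 × 10^-3 mol
n(I2) = n(S2O3^2-)/2 = 1.623 × 10^-3 mol
n(H2O2) in the aliquot = 1.623 × 10^-3 mol (1:1 ratio)
[H2O2]_dilute = 1.623 × 10^-3 / 0.02004 = 0.08097 mol/L
[H2O2]_original = 0.08097 × 500.0/9.862 = 4.105 mol/L

4.105 M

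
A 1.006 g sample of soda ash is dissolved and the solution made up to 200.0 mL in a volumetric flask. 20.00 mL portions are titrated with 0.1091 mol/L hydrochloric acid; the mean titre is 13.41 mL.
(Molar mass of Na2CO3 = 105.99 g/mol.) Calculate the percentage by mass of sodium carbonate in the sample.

Na2CO3 + 2 HCl → 2 NaCl + H2O + CO2
n(HCl) per titration = 0.01341 × 0.1091 = 1.463 × 10^-3 mol
From the 1:2 ratio, n(Na2CO3) in each aliquot = 1/2 × 1.463 × 10^-3 = 7.315 × 10^-4 mol
n(Na2CO3) in the whole flask = 7.315 × 10^-4 × 200.0/20.00 = 7.315 × 10^-3 mol
mass of Na2CO3 = 7.315 × 10^-3 × 105.99 = 0.7753 g
% Na2CO3 = 0.7753 / 1.006 × 100 = 77.07 %

77.07 %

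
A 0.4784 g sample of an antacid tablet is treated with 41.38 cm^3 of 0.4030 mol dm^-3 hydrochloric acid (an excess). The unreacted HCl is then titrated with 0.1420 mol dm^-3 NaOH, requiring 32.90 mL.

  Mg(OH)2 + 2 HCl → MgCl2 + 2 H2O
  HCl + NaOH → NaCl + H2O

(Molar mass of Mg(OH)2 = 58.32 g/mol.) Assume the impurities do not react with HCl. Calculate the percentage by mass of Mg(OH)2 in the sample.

73.17 %

n(HCl) added = 0.04138 × 0.4030 = 0.01668 mol
n(NaOH) used in back-titration = 0.03290 × 0.1420 = 4.672 × 10^-3 mol
n(HCl) left over = 4.672 × 10^-3 mol (1:1 ratio)
n(HCl) consumed by analyte = 0.01668 − 4.672 × 10^-3 = 0.01200 mol
From the 1:2 ratio, n(Mg(OH)2) = 1/2 × 0.01200 = 6.002 × 10^-3 mol
mass of Mg(OH)2 = 6.002 × 10^-3 × 58.32 = 0.3500 g
% Mg(OH)2 = 0.3500 / 0.4784 × 100 = 73.17 %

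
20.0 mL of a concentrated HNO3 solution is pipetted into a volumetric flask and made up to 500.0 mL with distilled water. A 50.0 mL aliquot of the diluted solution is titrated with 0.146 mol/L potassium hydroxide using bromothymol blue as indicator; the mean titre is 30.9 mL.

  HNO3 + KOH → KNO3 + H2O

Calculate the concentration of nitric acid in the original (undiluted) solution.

2.26 mol/L

n(KOH) = 0.0309 × 0.146 = 4.51 × 10^-3 mol
n(HNO3) in the aliquot = 4.51 × 10^-3 mol (1:1 ratio)
[HNO3]_dilute = 4.51 × 10^-3 / 0.0500 = 0.0902 mol/L
Dilution factor = 500.0 / 20.0 = 25.00
[HNO3]_stock = 0.0902 × 25.00 = 2.26 mol/L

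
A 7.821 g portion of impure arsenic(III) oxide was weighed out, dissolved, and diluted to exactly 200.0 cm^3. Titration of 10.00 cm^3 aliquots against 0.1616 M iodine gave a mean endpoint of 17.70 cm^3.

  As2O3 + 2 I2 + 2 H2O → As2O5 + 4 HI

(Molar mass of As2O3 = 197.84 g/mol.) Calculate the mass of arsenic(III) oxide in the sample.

5.659 g

n(I2) per titration = 0.01770 × 0.1616 = 2.860 × 10^-3 mol
From the 1:2 ratio, n(As2O3) in each aliquot = 1/2 × 2.860 × 10^-3 = 1.430 × 10^-3 mol
n(As2O3) in the whole flask = 1.430 × 10^-3 × 200.0/10.00 = 0.02860 mol
mass of As2O3 = 0.02860 × 197.84 = 5.659 g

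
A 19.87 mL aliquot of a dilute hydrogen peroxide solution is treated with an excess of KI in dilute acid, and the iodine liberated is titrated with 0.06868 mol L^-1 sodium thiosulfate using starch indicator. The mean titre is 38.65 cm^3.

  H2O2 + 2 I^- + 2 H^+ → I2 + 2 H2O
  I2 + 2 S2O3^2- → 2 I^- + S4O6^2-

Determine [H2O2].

0.06680 mol/L

n(S2O3^2-) = 0.03865 × 0.06868 = 2.654 × 10^-3 mol
n(I2) = n(S2O3^2-)/2 = 1.327 × 10^-3 mol
n(H2O2) in the aliquot = 1.327 × 10^-3 mol (1:1 ratio)
[H2O2] = 1.327 × 10^-3 / 0.01987 = 0.06680 mol/L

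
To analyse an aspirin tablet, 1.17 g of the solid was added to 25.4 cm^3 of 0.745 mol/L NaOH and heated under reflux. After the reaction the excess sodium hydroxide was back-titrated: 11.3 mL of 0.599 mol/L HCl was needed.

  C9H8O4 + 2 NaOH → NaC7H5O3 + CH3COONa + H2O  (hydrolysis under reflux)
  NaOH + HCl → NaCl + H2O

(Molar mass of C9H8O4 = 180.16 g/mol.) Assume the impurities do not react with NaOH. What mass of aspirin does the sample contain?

n(NaOH) added = 0.0254 × 0.745 = 0.0189 mol
n(HCl) used in back-titration = 0.0113 × 0.599 = 6.77 × 10^-3 mol
n(NaOH) left over = 6.77 × 10^-3 mol (1:1 ratio)
n(NaOH) consumed by analyte = 0.0189 − 6.77 × 10^-3 = 0.0122 mol
From the 1:2 ratio, n(C9H8O4) = 1/2 × 0.0122 = 6.08 × 10^-3 mol
mass of C9H8O4 = 6.08 × 10^-3 × 180.16 = 1.09 g

1.09 g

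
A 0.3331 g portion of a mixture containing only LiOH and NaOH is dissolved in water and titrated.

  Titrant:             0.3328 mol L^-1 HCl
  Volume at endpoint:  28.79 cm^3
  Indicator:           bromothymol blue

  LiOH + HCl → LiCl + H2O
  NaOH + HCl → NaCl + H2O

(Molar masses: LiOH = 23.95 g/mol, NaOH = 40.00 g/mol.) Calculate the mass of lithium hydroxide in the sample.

0.07484 g

n(HCl) = 0.02879 × 0.3328 = 9.581 × 10^-3 mol
Let x = n(LiOH), y = n(NaOH).
Titrant: 1x + 1y = 9.581 × 10^-3;  mass: 23.95x + 40.00y = 0.3331
Solving, x = 3.125 × 10^-3 mol, y = 6.457 × 10^-3 mol
mass of LiOH = 3.125 × 10^-3 × 23.95 = 0.07484 g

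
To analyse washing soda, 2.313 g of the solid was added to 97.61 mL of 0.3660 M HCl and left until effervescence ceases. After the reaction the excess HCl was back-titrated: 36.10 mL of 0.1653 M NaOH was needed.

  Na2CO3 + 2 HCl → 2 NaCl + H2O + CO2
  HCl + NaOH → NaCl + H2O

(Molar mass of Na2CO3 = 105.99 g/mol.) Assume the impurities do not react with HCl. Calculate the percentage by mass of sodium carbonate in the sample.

68.18 %

n(HCl) added = 0.09761 × 0.3660 = 0.03573 mol
n(NaOH) used in back-titration = 0.03610 × 0.1653 = 5.967 × 10^-3 mol
n(HCl) left over = 5.967 × 10^-3 mol (1:1 ratio)
n(HCl) consumed by analyte = 0.03573 − 5.967 × 10^-3 = 0.02976 mol
From the 1:2 ratio, n(Na2CO3) = 1/2 × 0.02976 = 0.01488 mol
mass of Na2CO3 = 0.01488 × 105.99 = 1.577 g
% Na2CO3 = 1.577 / 2.313 × 100 = 68.18 %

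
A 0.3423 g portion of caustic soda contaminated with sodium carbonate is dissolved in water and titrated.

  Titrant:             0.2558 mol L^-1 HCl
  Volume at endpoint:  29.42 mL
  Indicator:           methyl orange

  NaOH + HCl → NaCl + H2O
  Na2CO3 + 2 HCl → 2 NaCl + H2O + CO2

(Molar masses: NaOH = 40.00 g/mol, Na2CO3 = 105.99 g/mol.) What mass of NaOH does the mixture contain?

n(HCl) = 0.02942 × 0.2558 = 7.526 × 10^-3 mol
Let x = n(NaOH), y = n(Na2CO3).
Titrant: 1x + 2y = 7.526 × 10^-3;  mass: 40.00x + 105.99y = 0.3423
Solving, x = 4.349 × 10^-3 mol, y = 1.588 × 10^-3 mol
mass of NaOH = 4.349 × 10^-3 × 40.00 = 0.1740 g

0.1740 g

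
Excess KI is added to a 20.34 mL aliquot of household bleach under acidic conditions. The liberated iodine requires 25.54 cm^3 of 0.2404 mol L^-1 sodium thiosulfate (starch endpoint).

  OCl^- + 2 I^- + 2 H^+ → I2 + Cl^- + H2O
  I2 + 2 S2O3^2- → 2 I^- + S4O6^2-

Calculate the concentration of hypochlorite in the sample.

0.1509 mol/L

n(S2O3^2-) = 0.02554 × 0.2404 = 6.140 × 10^-3 mol
n(I2) = n(S2O3^2-)/2 = 3.070 × 10^-3 mol
n(OCl^-) in the aliquot = 3.070 × 10^-3 mol (1:1 ratio)
[OCl^-] = 3.070 × 10^-3 / 0.02034 = 0.1509 mol/L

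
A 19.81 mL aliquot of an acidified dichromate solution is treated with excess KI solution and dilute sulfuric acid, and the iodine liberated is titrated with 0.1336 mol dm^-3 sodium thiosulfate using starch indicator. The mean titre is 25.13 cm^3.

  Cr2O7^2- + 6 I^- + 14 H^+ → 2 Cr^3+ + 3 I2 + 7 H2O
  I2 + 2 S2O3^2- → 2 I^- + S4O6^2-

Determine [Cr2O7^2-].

n(S2O3^2-) = 0.02513 × 0.1336 = 3.357 × 10^-3 mol
n(I2) = n(S2O3^2-)/2 = 1.679 × 10^-3 mol
From the 1:3 ratio, n(Cr2O7^2-) in the aliquot = 1/3 × 1.679 × 10^-3 = 5.596 × 10^-4 mol
[Cr2O7^2-] = 5.596 × 10^-4 / 0.01981 = 0.02825 mol/L

0.02825 mol/L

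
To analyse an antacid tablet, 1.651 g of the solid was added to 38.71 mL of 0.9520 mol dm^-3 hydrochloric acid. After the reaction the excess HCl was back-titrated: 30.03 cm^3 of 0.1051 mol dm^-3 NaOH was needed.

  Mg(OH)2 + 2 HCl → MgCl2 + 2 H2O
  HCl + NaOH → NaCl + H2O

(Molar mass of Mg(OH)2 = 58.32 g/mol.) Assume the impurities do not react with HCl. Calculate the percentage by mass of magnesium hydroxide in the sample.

n(HCl) added = 0.03871 × 0.9520 = 0.03685 mol
n(NaOH) used in back-titration = 0.03003 × 0.1051 = 3.156 × 10^-3 mol
n(HCl) left over = 3.156 × 10^-3 mol (1:1 ratio)
n(HCl) consumed by analyte = 0.03685 − 3.156 × 10^-3 = 0.03370 mol
From the 1:2 ratio, n(Mg(OH)2) = 1/2 × 0.03370 = 0.01685 mol
mass of Mg(OH)2 = 0.01685 × 58.32 = 0.9826 g
% Mg(OH)2 = 0.9826 / 1.651 × 100 = 59.51 %

59.51 %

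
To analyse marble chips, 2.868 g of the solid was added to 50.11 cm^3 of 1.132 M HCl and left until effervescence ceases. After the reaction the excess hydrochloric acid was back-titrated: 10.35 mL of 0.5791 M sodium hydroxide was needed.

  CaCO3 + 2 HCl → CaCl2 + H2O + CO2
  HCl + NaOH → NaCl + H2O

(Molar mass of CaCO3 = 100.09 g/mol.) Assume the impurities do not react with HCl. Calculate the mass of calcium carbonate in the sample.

2.539 g

n(HCl) added = 0.05011 × 1.132 = 0.05672 mol
n(NaOH) used in back-titration = 0.01035 × 0.5791 = 5.994 × 10^-3 mol
n(HCl) left over = 5.994 × 10^-3 mol (1:1 ratio)
n(HCl) consumed by analyte = 0.05672 − 5.994 × 10^-3 = 0.05073 mol
From the 1:2 ratio, n(CaCO3) = 1/2 × 0.05073 = 0.02537 mol
mass of CaCO3 = 0.02537 × 100.09 = 2.539 g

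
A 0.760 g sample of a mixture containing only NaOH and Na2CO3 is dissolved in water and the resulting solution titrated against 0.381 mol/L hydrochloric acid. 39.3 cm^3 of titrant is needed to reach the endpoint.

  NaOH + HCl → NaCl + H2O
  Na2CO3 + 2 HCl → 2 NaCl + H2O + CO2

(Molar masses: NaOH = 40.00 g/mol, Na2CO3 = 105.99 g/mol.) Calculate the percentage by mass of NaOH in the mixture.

13.6 %

n(HCl) = 0.0393 × 0.381 = 0.0150 mol
Let x = n(NaOH), y = n(Na2CO3).
Titrant: 1x + 2y = 0.0150;  mass: 40.00x + 105.99y = 0.760
Solving, x = 2.58 × 10^-3 mol, y = 6.20 × 10^-3 mol
mass of NaOH = 2.58 × 10^-3 × 40.00 = 0.103 g
% NaOH = 0.103 / 0.760 × 100 = 13.6 %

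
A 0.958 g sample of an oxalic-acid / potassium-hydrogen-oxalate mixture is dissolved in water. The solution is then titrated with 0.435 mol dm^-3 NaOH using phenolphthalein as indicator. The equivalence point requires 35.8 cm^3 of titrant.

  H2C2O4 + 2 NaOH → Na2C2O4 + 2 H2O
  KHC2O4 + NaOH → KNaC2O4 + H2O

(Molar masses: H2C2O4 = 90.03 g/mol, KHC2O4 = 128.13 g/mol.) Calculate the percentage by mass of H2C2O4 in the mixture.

58.6 %

n(NaOH) = 0.0358 × 0.435 = 0.0156 mol
Let x = n(H2C2O4), y = n(KHC2O4).
Titrant: 2x + 1y = 0.0156;  mass: 90.03x + 128.13y = 0.958
Solving, x = 6.24 × 10^-3 mol, y = 3.09 × 10^-3 mol
mass of H2C2O4 = 6.24 × 10^-3 × 90.03 = 0.562 g
% H2C2O4 = 0.562 / 0.958 × 100 = 58.6 %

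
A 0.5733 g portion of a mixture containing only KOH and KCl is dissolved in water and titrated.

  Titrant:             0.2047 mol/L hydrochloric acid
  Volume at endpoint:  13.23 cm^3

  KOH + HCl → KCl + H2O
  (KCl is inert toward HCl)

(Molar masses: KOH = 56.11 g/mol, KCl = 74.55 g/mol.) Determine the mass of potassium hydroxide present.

n(HCl) = 0.01323 × 0.2047 = 2.708 × 10^-3 mol
Let x = n(KOH), y = n(KCl).
Titrant: 1x = 2.708 × 10^-3;  mass: 56.11x + 74.55y = 0.5733
Solving, x = 2.708 × 10^-3 mol, y = 5.652 × 10^-3 mol
mass of KOH = 2.708 × 10^-3 × 56.11 = 0.1520 g

0.1520 g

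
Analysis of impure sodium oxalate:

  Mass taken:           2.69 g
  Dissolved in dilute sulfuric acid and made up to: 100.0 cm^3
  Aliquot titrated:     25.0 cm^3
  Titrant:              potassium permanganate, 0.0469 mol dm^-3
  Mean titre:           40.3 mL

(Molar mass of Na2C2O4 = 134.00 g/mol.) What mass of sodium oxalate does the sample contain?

2.53 g

2 MnO4^- + 5 C2O4^2- + 16 H^+ → 2 Mn^2+ + 10 CO2 + 8 H2O
n(KMnO4) per titration = 0.0403 × 0.0469 = 1.89 × 10^-3 mol
From the 5:2 ratio, n(Na2C2O4) in each aliquot = 5/2 × 1.89 × 10^-3 = 4.73 × 10^-3 mol
n(Na2C2O4) in the whole flask = 4.73 × 10^-3 × 100.0/25.0 = 0.0189 mol
mass of Na2C2O4 = 0.0189 × 134.00 = 2.53 g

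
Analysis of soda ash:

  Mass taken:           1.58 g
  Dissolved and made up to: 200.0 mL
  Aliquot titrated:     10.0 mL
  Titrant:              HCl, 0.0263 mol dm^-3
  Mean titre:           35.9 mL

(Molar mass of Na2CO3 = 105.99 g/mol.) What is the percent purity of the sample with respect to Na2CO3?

Na2CO3 + 2 HCl → 2 NaCl + H2O + CO2
n(HCl) per titration = 0.0359 × 0.0263 = 9.44 × 10^-4 mol
From the 1:2 ratio, n(Na2CO3) in each aliquot = 1/2 × 9.44 × 10^-4 = 4.72 × 10^-4 mol
n(Na2CO3) in the whole flask = 4.72 × 10^-4 × 200.0/10.0 = 9.44 × 10^-3 mol
mass of Na2CO3 = 9.44 × 10^-3 × 105.99 = 1.00 g
% Na2CO3 = 1.00 / 1.58 × 100 = 63.3 %

63.3 %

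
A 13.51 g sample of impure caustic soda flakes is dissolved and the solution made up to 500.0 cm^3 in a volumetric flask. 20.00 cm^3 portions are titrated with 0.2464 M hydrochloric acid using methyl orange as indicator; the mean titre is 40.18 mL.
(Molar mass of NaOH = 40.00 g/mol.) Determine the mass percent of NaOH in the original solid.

73.28 %

NaOH + HCl → NaCl + H2O
n(HCl) per titration = 0.04018 × 0.2464 = 9.900 × 10^-3 mol
n(NaOH) in each aliquot = 9.900 × 10^-3 mol (1:1 ratio)
n(NaOH) in the whole flask = 9.900 × 10^-3 × 500.0/20.00 = 0.2475 mol
mass of NaOH = 0.2475 × 40.00 = 9.900 g
% NaOH = 9.900 / 13.51 × 100 = 73.28 %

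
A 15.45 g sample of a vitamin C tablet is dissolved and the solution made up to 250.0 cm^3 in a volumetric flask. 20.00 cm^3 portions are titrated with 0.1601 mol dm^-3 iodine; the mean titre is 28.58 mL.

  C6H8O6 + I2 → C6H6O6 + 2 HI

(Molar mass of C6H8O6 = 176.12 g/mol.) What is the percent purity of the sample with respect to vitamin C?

65.20 %

n(I2) per titration = 0.02858 × 0.1601 = 4.576 × 10^-3 mol
n(C6H8O6) in each aliquot = 4.576 × 10^-3 mol (1:1 ratio)
n(C6H8O6) in the whole flask = 4.576 × 10^-3 × 250.0/20.00 = 0.05720 mol
mass of C6H8O6 = 0.05720 × 176.12 = 10.07 g
% C6H8O6 = 10.07 / 15.45 × 100 = 65.20 %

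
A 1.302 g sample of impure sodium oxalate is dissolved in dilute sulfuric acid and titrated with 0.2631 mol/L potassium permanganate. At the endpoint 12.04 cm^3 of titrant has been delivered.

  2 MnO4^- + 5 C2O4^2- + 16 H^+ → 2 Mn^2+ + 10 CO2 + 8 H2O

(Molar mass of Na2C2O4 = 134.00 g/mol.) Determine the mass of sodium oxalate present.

n(KMnO4) = 0.01204 L × 0.2631 mol/L = 3.168 × 10^-3 mol
From the 5:2 ratio, n(Na2C2O4) = 5/2 × 3.168 × 10^-3 = 7.919 × 10^-3 mol
mass of Na2C2O4 = 7.919 × 10^-3 × 134.00 g/mol = 1.061 g

1.061 g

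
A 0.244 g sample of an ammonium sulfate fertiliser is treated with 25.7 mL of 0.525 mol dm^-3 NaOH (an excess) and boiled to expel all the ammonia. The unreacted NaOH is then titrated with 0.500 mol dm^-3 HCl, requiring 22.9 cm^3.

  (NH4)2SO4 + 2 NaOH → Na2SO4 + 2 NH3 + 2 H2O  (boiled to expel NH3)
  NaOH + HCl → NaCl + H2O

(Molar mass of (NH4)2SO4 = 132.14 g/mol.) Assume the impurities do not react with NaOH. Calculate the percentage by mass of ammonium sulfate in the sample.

55.3 %

n(NaOH) added = 0.0257 × 0.525 = 0.0135 mol
n(HCl) used in back-titration = 0.0229 × 0.500 = 0.0115 mol
n(NaOH) left over = 0.0115 mol (1:1 ratio)
n(NaOH) consumed by analyte = 0.0135 − 0.0115 = 2.04 × 10^-3 mol
From the 1:2 ratio, n((NH4)2SO4) = 1/2 × 2.04 × 10^-3 = 1.02 × 10^-3 mol
mass of (NH4)2SO4 = 1.02 × 10^-3 × 132.14 = 0.135 g
% (NH4)2SO4 = 0.135 / 0.244 × 100 = 55.3 %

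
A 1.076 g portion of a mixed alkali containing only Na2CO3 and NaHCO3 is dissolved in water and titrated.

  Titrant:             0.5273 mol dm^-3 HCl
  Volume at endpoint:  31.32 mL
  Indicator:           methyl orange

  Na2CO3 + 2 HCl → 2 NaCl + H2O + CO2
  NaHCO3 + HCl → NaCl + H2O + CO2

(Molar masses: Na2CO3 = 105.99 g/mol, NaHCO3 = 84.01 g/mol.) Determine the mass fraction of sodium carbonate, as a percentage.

n(HCl) = 0.03132 × 0.5273 = 0.01652 mol
Let x = n(Na2CO3), y = n(NaHCO3).
Titrant: 2x + 1y = 0.01652;  mass: 105.99x + 84.01y = 1.076
Solving, x = 5.021 × 10^-3 mol, y = 6.474 × 10^-3 mol
mass of Na2CO3 = 5.021 × 10^-3 × 105.99 = 0.5321 g
% Na2CO3 = 0.5321 / 1.076 × 100 = 49.45 %

49.45 %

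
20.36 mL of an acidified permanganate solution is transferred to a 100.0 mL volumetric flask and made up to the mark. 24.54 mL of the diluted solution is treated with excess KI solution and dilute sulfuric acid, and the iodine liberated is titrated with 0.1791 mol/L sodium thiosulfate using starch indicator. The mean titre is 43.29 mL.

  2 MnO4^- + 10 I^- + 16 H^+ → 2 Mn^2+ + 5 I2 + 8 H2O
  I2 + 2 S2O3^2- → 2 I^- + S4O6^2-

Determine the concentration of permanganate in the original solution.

n(S2O3^2-) = 0.04329 × 0.1791 = 7.753 × 10^-3 mol
n(I2) = n(S2O3^2-)/2 = 3.877 × 10^-3 mol
From the 2:5 ratio, n(MnO4^-) in the aliquot = 2/5 × 3.877 × 10^-3 = 1.551 × 10^-3 mol
[MnO4^-]_dilute = 1.551 × 10^-3 / 0.02454 = 0.06319 mol/L
[MnO4^-]_original = 0.06319 × 100.0/20.36 = 0.3104 mol/L

0.3104 mol/L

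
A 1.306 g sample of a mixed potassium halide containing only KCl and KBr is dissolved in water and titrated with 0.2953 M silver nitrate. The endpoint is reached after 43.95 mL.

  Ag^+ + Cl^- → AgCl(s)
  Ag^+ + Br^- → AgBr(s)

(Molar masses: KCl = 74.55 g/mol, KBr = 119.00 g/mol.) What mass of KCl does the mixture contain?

n(AgNO3) = 0.04395 × 0.2953 = 0.01298 mol
Let x = n(KCl), y = n(KBr).
Titrant: 1x + 1y = 0.01298;  mass: 74.55x + 119.00y = 1.306
Solving, x = 5.364 × 10^-3 mol, y = 7.614 × 10^-3 mol
mass of KCl = 5.364 × 10^-3 × 74.55 = 0.3999 g

0.3999 g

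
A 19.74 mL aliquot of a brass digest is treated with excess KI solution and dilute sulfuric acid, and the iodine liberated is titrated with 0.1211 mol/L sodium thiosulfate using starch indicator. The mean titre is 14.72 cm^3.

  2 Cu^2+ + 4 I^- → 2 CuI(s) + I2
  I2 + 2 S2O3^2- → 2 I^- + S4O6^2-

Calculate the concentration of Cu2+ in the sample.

0.09030 mol/L

n(S2O3^2-) = 0.01472 × 0.1211 = 1.783 × 10^-3 mol
n(I2) = n(S2O3^2-)/2 = 8.913 × 10^-4 mol
From the 2:1 ratio, n(Cu2+) in the aliquot = 2/1 × 8.913 × 10^-4 = 1.783 × 10^-3 mol
[Cu2+] = 1.783 × 10^-3 / 0.01974 = 0.09030 mol/L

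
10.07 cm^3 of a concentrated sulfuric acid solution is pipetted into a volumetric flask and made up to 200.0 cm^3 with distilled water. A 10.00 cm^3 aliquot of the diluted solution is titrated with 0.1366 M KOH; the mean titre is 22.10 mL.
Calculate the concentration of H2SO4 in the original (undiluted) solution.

2.998 M

H2SO4 + 2 KOH → K2SO4 + 2 H2O
n(KOH) = 0.02210 × 0.1366 = 3.019 × 10^-3 mol
From the 1:2 ratio, n(H2SO4) in the aliquot = 1/2 × 3.019 × 10^-3 = 1.509 × 10^-3 mol
[H2SO4]_dilute = 1.509 × 10^-3 / 0.01000 = 0.1509 mol/L
Dilution factor = 200.0 / 10.07 = 19.86
[H2SO4]_stock = 0.1509 × 19.86 = 2.998 mol/L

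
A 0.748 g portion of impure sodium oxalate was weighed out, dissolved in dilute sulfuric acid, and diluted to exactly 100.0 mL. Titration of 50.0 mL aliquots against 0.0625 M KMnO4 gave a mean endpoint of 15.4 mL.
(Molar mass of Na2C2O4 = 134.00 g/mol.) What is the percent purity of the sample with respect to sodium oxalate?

86.2 %

2 MnO4^- + 5 C2O4^2- + 16 H^+ → 2 Mn^2+ + 10 CO2 + 8 H2O
n(KMnO4) per titration = 0.0154 × 0.0625 = 9.62 × 10^-4 mol
From the 5:2 ratio, n(Na2C2O4) in each aliquot = 5/2 × 9.62 × 10^-4 = 2.41 × 10^-3 mol
n(Na2C2O4) in the whole flask = 2.41 × 10^-3 × 100.0/50.0 = 4.81 × 10^-3 mol
mass of Na2C2O4 = 4.81 × 10^-3 × 134.00 = 0.645 g
% Na2C2O4 = 0.645 / 0.748 × 100 = 86.2 %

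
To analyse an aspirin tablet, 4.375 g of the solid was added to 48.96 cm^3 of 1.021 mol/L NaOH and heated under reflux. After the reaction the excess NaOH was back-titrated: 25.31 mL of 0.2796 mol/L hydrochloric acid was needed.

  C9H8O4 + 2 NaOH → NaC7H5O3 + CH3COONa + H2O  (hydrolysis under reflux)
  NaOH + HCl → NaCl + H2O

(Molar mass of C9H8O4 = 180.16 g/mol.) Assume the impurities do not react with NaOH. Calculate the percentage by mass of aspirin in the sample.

n(NaOH) added = 0.04896 × 1.021 = 0.04999 mol
n(HCl) used in back-titration = 0.02531 × 0.2796 = 7.077 × 10^-3 mol
n(NaOH) left over = 7.077 × 10^-3 mol (1:1 ratio)
n(NaOH) consumed by analyte = 0.04999 − 7.077 × 10^-3 = 0.04291 mol
From the 1:2 ratio, n(C9H8O4) = 1/2 × 0.04291 = 0.02146 mol
mass of C9H8O4 = 0.02146 × 180.16 = 3.865 g
% C9H8O4 = 3.865 / 4.375 × 100 = 88.35 %

88.35 %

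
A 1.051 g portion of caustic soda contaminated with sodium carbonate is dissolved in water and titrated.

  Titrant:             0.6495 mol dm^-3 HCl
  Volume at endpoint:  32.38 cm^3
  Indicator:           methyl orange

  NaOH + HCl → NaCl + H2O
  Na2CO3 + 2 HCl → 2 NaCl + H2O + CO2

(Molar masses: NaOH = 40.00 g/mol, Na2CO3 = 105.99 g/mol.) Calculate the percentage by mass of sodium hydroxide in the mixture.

18.61 %

n(HCl) = 0.03238 × 0.6495 = 0.02103 mol
Let x = n(NaOH), y = n(Na2CO3).
Titrant: 1x + 2y = 0.02103;  mass: 40.00x + 105.99y = 1.051
Solving, x = 4.889 × 10^-3 mol, y = 8.071 × 10^-3 mol
mass of NaOH = 4.889 × 10^-3 × 40.00 = 0.1955 g
% NaOH = 0.1955 / 1.051 × 100 = 18.61 %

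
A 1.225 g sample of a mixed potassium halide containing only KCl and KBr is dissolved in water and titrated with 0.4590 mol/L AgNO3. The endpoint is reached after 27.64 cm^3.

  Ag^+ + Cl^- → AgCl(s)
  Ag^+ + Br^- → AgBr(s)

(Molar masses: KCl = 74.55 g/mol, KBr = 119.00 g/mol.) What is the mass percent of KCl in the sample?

n(AgNO3) = 0.02764 × 0.4590 = 0.01269 mol
Let x = n(KCl), y = n(KBr).
Titrant: 1x + 1y = 0.01269;  mass: 74.55x + 119.00y = 1.225
Solving, x = 6.405 × 10^-3 mol, y = 6.281 × 10^-3 mol
mass of KCl = 6.405 × 10^-3 × 74.55 = 0.4775 g
% KCl = 0.4775 / 1.225 × 100 = 38.98 %

38.98 %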